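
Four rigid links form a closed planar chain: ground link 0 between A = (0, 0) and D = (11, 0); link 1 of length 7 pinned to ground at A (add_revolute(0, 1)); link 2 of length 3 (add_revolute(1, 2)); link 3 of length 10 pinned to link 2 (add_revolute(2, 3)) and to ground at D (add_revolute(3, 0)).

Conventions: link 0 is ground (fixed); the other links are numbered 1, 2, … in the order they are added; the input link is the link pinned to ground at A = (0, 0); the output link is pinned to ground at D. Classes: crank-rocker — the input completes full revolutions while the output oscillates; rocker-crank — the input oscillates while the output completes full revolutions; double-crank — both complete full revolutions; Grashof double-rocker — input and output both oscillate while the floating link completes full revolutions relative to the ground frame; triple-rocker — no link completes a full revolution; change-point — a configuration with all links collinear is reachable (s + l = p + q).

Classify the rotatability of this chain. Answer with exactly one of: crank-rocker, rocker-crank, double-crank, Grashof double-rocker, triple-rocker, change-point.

lengths: ground=11, input=7, coupler=3, output=10
sorted: s=3 (shortest), l=11 (longest), p+q=17
s + l = 14 vs p + q = 17
s + l < p + q (Grashof) with shortest = coupler link → Grashof double-rocker

Grashof double-rocker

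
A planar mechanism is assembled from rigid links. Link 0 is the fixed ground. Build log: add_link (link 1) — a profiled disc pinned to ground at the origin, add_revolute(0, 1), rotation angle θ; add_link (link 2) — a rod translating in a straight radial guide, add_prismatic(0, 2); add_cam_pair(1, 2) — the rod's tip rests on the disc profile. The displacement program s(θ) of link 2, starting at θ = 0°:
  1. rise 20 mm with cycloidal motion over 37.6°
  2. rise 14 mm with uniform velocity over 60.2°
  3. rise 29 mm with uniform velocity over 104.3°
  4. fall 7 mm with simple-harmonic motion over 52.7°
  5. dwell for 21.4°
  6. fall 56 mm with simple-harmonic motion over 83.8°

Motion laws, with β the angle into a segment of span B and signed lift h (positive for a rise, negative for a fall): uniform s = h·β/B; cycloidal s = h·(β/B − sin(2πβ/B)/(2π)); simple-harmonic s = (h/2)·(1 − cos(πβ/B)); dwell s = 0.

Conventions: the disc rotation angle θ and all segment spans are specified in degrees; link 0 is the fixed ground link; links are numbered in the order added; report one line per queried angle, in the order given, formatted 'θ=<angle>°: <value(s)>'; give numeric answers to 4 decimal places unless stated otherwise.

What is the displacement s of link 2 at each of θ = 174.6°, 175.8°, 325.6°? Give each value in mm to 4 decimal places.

seg 1 [0°–37.6°] cycloidal, h=20: full span → s += 20 → s = 20.0000
seg 2 [37.6°–97.8°] uniform, h=14: full span → s += 14 → s = 34.0000
seg 3 [97.8°–202.1°] uniform, h=29: θ=174.6° here. β=76.8, B=104.3. 29·76.8/104.3 = 21.3538 → s = 55.3538
seg 3 [97.8°–202.1°] uniform, h=29: θ=175.8° here. β=78, B=104.3. 29·78/104.3 = 21.6874 → s = 55.6874
seg 3 [97.8°–202.1°] uniform, h=29: full span → s += 29 → s = 63.0000
seg 4 [202.1°–254.8°] simple-harmonic, h=-7: full span → s += -7 → s = 56.0000
seg 5 [254.8°–276.2°] dwell: s stays 56.0000
seg 6 [276.2°–360°] simple-harmonic, h=-56: θ=325.6° here. β=49.4, B=83.8. -56/2·(1 − cos(π·0.5895)) = -35.7694 → s = 20.2306

θ=174.6°: 55.3538
θ=175.8°: 55.6874
θ=325.6°: 20.2306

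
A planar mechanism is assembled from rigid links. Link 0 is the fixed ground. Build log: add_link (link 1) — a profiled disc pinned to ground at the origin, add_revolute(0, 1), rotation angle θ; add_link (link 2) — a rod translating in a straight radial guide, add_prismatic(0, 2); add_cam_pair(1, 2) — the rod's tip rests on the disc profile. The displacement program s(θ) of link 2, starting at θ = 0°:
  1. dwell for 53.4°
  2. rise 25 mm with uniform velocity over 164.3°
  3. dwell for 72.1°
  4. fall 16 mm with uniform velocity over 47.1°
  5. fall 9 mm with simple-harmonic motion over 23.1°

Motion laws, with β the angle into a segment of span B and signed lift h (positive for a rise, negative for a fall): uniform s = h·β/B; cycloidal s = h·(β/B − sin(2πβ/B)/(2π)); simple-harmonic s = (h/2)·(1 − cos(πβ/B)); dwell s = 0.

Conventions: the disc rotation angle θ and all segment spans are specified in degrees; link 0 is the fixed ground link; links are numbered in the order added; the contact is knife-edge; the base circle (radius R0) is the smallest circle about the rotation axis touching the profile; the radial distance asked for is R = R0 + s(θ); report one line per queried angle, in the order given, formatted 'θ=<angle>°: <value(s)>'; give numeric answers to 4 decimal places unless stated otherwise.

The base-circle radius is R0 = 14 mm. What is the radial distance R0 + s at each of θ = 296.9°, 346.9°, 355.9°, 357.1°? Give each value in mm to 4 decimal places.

seg 1 [0°–53.4°] dwell: s stays 0.0000
seg 2 [53.4°–217.7°] uniform, h=25: full span → s += 25 → s = 25.0000
seg 3 [217.7°–289.8°] dwell: s stays 25.0000
seg 4 [289.8°–336.9°] uniform, h=-16: θ=296.9° here. β=7.1, B=47.1. -16·7.1/47.1 = -2.4119 → s = 22.5881
seg 4 [289.8°–336.9°] uniform, h=-16: full span → s += -16 → s = 9.0000
seg 5 [336.9°–360°] simple-harmonic, h=-9: θ=346.9° here. β=10, B=23.1. -9/2·(1 − cos(π·0.4329)) = -3.5584 → s = 5.4416
seg 5 [336.9°–360°] simple-harmonic, h=-9: θ=355.9° here. β=19, B=23.1. -9/2·(1 − cos(π·0.8225)) = -8.3184 → s = 0.6816
seg 5 [336.9°–360°] simple-harmonic, h=-9: θ=357.1° here. β=20.2, B=23.1. -9/2·(1 − cos(π·0.8745)) = -8.6545 → s = 0.3455
θ=296.9°: R = R0 + s = 14 + 22.5881 = 36.5881
θ=346.9°: R = R0 + s = 14 + 5.4416 = 19.4416
θ=355.9°: R = R0 + s = 14 + 0.6816 = 14.6816
θ=357.1°: R = R0 + s = 14 + 0.3455 = 14.3455

θ=296.9°: 36.5881
θ=346.9°: 19.4416
θ=355.9°: 14.6816
θ=357.1°: 14.3455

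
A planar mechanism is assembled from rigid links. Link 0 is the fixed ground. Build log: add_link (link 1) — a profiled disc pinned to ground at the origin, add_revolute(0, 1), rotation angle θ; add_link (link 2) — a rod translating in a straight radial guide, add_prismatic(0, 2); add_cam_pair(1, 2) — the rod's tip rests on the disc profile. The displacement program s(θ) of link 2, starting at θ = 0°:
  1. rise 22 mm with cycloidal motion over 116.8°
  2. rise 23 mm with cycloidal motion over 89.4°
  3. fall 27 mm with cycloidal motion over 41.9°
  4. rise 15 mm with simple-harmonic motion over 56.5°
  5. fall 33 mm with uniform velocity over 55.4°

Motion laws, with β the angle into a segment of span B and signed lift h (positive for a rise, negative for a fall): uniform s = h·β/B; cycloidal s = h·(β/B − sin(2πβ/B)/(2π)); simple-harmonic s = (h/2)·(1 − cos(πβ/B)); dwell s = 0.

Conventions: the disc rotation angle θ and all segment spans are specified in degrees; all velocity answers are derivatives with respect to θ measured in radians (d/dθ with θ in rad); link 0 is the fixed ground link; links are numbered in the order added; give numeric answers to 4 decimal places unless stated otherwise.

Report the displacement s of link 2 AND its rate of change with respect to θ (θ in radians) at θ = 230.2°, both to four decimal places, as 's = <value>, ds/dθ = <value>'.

seg 1 [0°–116.8°] cycloidal, h=22: full span → s += 22 → s = 22.0000
seg 2 [116.8°–206.2°] cycloidal, h=23: full span → s += 23 → s = 45.0000
seg 3 [206.2°–248.1°] cycloidal, h=-27: θ=230.2° here. β=24, B=41.9. -27·(0.5728 − sin(2π·0.5728)/(2π)) = -17.3630 → s = 27.6370
velocity in seg [206.2°–248.1°] (cycloidal), θ in radians: β = 24° = 0.4189 rad, B = 41.9° = 0.7313 rad; ds/dθ = (h/B)(1 − cos(2πβ/B)) = ((-27)/0.7313)(1 − cos(2π·0.5728)) = -70.047008 mm/rad

s = 27.6370, ds/dθ = -70.0470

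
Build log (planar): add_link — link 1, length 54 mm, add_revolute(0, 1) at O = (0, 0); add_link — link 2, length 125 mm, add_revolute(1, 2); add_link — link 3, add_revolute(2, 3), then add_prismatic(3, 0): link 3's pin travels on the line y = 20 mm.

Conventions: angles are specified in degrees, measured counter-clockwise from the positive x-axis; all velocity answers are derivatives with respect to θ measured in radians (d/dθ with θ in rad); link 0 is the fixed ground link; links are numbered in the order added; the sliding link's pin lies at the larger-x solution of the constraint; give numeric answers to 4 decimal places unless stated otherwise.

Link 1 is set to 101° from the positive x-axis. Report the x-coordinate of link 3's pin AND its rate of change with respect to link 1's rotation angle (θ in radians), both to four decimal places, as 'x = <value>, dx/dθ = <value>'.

geometry: r = 54 mm, L = 125 mm, e = 20 mm
crank pin P = (r cos θ, r sin θ) = (-10.303686, 53.007868)
h = r sin θ − e = 53.007868 − 20 = 33.007868
x = r cos θ + √(L² − h²) = -10.303686 + 120.563181 = 110.259495
dx/dθ = −r sin θ − h·r cos θ/√(L² − h²) (θ in radians; h = 33.007868) = -50.186918

x = 110.2595, dx/dθ = -50.1869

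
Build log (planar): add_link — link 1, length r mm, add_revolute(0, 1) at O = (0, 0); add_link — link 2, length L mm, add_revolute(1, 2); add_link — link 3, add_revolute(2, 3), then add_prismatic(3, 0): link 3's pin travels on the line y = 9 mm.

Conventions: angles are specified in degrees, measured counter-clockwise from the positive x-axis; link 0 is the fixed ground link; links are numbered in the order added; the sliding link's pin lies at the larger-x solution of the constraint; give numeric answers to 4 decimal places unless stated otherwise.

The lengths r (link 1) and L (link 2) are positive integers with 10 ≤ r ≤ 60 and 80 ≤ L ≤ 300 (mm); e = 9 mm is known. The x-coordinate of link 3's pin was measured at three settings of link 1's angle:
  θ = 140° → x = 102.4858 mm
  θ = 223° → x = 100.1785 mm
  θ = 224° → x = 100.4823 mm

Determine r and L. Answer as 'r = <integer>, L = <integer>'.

constraint per measurement: (x − r cos θ)² + (r sin θ − e)² = L²
subtracting the θ₁ and θ₂ equations cancels the r² and L² terms:
r = (x₁² − x₂²) / (2[(x₁cos θ₁ + e sin θ₁) − (x₂cos θ₂ + e sin θ₂)]) = 34.9989 → r = 35
L² = (x₁ − r cos θ₁)² + (r sin θ₁ − e)² = 16899.9904 → L = 130.0000 → L = 130
check at θ₃=224°: x = 100.4823 (printed 100.4823) ✓

r = 35, L = 130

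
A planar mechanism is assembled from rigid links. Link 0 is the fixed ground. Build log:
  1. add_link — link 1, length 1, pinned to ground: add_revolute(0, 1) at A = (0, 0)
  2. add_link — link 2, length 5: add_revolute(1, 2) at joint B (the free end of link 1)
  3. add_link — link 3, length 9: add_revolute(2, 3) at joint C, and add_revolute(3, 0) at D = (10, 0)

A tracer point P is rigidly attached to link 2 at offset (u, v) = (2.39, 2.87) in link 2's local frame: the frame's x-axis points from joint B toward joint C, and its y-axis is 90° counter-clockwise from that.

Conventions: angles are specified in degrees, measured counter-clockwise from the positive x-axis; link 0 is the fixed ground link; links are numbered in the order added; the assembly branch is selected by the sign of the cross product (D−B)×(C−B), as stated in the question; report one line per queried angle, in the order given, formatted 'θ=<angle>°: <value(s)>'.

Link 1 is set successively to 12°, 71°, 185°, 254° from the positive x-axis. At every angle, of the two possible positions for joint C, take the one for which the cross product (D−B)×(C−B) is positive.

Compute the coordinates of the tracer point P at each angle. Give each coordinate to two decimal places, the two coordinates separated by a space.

A=(0,0), D=(10.00,0)
θ=12°: B = A + 1.00·(cos12°, sin12°) = (0.9781, 0.2079)
θ=12°: |BD| = 9.0242
θ=12°: circle(B,5.00) ∩ circle(D,9.00): a=1.4094, h=4.7973
θ=12°:   candidates: C₊=(2.4977,4.9714) cross=43.292; C₋=(2.2766,-4.6205) cross=-43.292
θ=12°:   branch + wants cross > 0 → take C=(2.4977,4.9714) (cross=43.292)
θ=12°: ex = (C−B)/|BC| = (0.3039,0.9527); ey = (-0.9527,0.3039)
θ=12°: P = B + 2.39·ex + 2.87·ey = (-1.0298,3.3571)
θ=71°: B = A + 1.00·(cos71°, sin71°) = (0.3256, 0.9455)
θ=71°: |BD| = 9.7205
θ=71°: circle(B,5.00) ∩ circle(D,9.00): a=1.9798, h=4.5914
θ=71°:   candidates: C₊=(2.7425,5.3225) cross=44.630; C₋=(1.8493,-3.8166) cross=-44.630
θ=71°:   branch + wants cross > 0 → take C=(2.7425,5.3225) (cross=44.630)
θ=71°: ex = (C−B)/|BC| = (0.4834,0.8754); ey = (-0.8754,0.4834)
θ=71°: P = B + 2.39·ex + 2.87·ey = (-1.0315,4.4251)
θ=185°: B = A + 1.00·(cos185°, sin185°) = (-0.9962, -0.0872)
θ=185°: |BD| = 10.9965
θ=185°: circle(B,5.00) ∩ circle(D,9.00): a=2.9520, h=4.0355
θ=185°:   candidates: C₊=(1.9237,3.9717) cross=44.377; C₋=(1.9877,-4.0992) cross=-44.377
θ=185°:   branch + wants cross > 0 → take C=(1.9237,3.9717) (cross=44.377)
θ=185°: ex = (C−B)/|BC| = (0.5840,0.8118); ey = (-0.8118,0.5840)
θ=185°: P = B + 2.39·ex + 2.87·ey = (-1.9302,3.5290)
θ=254°: B = A + 1.00·(cos254°, sin254°) = (-0.2756, -0.9613)
θ=254°: |BD| = 10.3205
θ=254°: circle(B,5.00) ∩ circle(D,9.00): a=2.4472, h=4.3602
θ=254°:   candidates: C₊=(1.7548,3.6079) cross=44.999; C₋=(2.5670,-5.0746) cross=-44.999
θ=254°:   branch + wants cross > 0 → take C=(1.7548,3.6079) (cross=44.999)
θ=254°: ex = (C−B)/|BC| = (0.4061,0.9138); ey = (-0.9138,0.4061)
θ=254°: P = B + 2.39·ex + 2.87·ey = (-1.9278,2.3883)

θ=12°: -1.03 3.36
θ=71°: -1.03 4.43
θ=185°: -1.93 3.53
θ=254°: -1.93 2.39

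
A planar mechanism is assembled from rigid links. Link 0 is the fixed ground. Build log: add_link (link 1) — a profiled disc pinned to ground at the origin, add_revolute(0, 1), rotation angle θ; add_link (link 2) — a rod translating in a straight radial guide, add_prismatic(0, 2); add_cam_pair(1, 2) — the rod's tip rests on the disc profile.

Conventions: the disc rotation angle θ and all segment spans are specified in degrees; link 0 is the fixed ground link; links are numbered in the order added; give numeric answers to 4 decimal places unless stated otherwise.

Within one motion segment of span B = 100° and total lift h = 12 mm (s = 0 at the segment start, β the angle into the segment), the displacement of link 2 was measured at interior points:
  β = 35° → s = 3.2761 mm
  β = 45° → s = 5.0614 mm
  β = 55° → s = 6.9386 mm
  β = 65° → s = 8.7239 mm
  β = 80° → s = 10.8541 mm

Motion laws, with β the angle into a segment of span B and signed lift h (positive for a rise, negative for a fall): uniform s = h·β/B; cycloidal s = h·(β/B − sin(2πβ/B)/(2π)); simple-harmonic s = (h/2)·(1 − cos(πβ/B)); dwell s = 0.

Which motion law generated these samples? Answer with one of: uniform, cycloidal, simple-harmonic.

candidates at β/B = r: uniform s = h·r (linear in β); cycloidal s = h·(r − sin(2πr)/(2π)); simple-harmonic s = (h/2)(1 − cos(πr))
β=35°: printed 3.2761 | uniform 4.2000, cycloidal 2.6549, simple-harmonic 3.2761
β=45°: printed 5.0614 | uniform 5.4000, cycloidal 4.8098, simple-harmonic 5.0614
β=55°: printed 6.9386 | uniform 6.6000, cycloidal 7.1902, simple-harmonic 6.9386
β=65°: printed 8.7239 | uniform 7.8000, cycloidal 9.3451, simple-harmonic 8.7239
β=80°: printed 10.8541 | uniform 9.6000, cycloidal 11.4164, simple-harmonic 10.8541
only one law matches every sample → simple-harmonic

simple-harmonic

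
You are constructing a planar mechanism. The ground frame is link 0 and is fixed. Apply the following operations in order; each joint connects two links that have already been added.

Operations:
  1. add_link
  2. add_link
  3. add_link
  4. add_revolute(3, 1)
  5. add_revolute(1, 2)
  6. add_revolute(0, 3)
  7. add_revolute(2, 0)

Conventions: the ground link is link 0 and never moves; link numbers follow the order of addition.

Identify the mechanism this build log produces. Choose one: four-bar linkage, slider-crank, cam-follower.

links: 4 (incl. ground); joints: 4 revolute, 0 prismatic, 0 higher (cam) pair, forming one closed loop
4 links in a single 4R loop → four-bar linkage

four-bar linkage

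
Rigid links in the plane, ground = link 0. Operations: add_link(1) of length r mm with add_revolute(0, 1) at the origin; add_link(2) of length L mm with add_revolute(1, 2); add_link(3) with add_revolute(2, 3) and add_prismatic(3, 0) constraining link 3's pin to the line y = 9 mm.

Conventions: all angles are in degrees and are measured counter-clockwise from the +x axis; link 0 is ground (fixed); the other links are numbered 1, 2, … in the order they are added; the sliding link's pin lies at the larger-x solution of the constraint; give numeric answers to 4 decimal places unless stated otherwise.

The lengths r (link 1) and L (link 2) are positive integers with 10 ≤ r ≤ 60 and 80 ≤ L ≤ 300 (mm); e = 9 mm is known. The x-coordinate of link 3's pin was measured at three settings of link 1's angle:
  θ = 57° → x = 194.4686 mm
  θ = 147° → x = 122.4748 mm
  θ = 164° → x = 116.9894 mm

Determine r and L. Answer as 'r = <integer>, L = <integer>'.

constraint per measurement: (x − r cos θ)² + (r sin θ − e)² = L²
subtracting the θ₁ and θ₂ equations cancels the r² and L² terms:
r = (x₁² − x₂²) / (2[(x₁cos θ₁ + e sin θ₁) − (x₂cos θ₂ + e sin θ₂)]) = 54.0000 → r = 54
L² = (x₁ − r cos θ₁)² + (r sin θ₁ − e)² = 28561.0080 → L = 169.0000 → L = 169
check at θ₃=164°: x = 116.9894 (printed 116.9894) ✓

r = 54, L = 169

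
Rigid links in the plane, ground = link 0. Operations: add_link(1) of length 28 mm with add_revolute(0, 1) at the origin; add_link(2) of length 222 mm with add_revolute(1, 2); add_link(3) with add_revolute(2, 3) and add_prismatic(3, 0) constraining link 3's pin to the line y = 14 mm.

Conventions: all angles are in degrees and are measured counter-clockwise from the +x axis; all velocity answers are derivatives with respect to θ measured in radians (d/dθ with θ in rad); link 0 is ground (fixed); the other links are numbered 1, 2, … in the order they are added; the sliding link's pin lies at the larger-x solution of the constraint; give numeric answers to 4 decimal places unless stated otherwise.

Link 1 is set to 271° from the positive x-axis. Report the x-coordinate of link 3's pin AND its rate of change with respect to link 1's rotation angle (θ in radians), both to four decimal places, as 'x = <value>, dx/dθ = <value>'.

geometry: r = 28 mm, L = 222 mm, e = 14 mm
crank pin P = (r cos θ, r sin θ) = (0.488667, -27.995735)
h = r sin θ − e = -27.995735 − 14 = -41.995735
x = r cos θ + √(L² − h²) = 0.488667 + 217.991647 = 218.480314
dx/dθ = −r sin θ − h·r cos θ/√(L² − h²) (θ in radians; h = -41.995735) = 28.089876

x = 218.4803, dx/dθ = 28.0899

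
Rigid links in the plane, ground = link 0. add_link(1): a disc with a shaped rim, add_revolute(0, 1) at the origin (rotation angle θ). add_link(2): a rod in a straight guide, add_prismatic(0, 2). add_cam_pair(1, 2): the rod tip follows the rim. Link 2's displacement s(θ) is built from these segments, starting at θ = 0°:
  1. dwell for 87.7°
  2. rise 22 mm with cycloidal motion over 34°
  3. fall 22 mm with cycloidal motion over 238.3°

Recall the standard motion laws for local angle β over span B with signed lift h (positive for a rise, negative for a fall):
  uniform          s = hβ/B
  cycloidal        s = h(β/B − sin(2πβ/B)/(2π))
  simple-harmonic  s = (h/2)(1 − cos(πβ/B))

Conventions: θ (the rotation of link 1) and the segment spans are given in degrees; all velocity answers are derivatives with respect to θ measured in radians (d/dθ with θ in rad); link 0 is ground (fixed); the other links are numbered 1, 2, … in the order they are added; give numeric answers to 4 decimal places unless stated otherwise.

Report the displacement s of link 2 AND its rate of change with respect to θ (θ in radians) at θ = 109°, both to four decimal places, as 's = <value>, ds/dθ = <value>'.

segment 1 (0° to 87.7°, dwell): s unchanged at 0.0000
θ = 109° falls in segment 2 (87.7° to 121.7°, cycloidal, h = 22): β = 109 − 87.7 = 21.3°, B = 34°; Δs = 22·(0.6265 − sin(2π·0.6265)/(2π)) = 16.2810; s = 0.0000 + 16.2810 = 16.2810
velocity in seg [87.7°–121.7°] (cycloidal), θ in radians: β = 21.3° = 0.3718 rad, B = 34° = 0.5934 rad; ds/dθ = (h/B)(1 − cos(2πβ/B)) = (22/0.5934)(1 − cos(2π·0.6265)) = 63.045490 mm/rad

s = 16.2810, ds/dθ = 63.0455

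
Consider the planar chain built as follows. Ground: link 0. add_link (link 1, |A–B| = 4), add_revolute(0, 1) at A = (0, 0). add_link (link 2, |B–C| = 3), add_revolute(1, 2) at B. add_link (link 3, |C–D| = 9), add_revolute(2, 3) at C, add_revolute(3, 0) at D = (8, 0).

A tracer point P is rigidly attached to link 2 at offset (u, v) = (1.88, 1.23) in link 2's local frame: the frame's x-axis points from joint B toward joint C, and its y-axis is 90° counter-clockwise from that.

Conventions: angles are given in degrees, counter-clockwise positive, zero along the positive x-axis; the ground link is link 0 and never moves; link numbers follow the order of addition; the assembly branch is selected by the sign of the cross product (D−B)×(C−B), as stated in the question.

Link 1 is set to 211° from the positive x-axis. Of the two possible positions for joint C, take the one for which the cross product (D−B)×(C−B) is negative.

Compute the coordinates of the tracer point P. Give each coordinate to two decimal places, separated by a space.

A=(0,0), D=(8.00,0)
B = A + 4.00·(cos211°, sin211°) = (-3.4287, -2.0602)
|BD| = 11.6129
circle(B,3.00) ∩ circle(D,9.00): a=2.7064, h=1.2943
  candidates: C₊=(-0.9948,-0.3062) cross=15.031; C₋=(-0.5356,-2.8538) cross=-15.031
  branch - wants cross < 0 → take C=(-0.5356,-2.8538) (cross=-15.031)
ex = (C−B)/|BC| = (0.9644,-0.2646); ey = (0.2646,0.9644)
P = B + 1.88·ex + 1.23·ey = (-1.2903,-1.3713)

-1.29 -1.37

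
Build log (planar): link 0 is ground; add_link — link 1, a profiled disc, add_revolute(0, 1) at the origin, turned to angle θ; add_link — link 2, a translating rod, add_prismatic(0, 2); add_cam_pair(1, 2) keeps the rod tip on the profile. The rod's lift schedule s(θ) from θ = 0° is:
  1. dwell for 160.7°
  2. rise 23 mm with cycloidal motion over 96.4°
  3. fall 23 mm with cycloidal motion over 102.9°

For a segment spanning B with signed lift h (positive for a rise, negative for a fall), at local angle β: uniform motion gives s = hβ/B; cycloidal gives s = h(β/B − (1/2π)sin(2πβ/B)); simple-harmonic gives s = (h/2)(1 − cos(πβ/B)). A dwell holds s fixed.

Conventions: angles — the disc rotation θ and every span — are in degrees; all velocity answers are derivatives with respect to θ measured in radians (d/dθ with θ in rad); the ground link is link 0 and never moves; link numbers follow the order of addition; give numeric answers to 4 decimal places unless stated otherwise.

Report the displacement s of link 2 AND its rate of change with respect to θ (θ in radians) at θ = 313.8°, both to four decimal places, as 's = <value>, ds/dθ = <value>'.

seg 1 [0°–160.7°] dwell: s stays 0.0000
seg 2 [160.7°–257.1°] cycloidal, h=23: full span → s += 23 → s = 23.0000
seg 3 [257.1°–360°] cycloidal, h=-23: θ=313.8° here. β=56.7, B=102.9. -23·(0.5510 − sin(2π·0.5510)/(2π)) = -13.8269 → s = 9.1731
velocity in seg [257.1°–360°] (cycloidal), θ in radians: β = 56.7° = 0.9896 rad, B = 102.9° = 1.7959 rad; ds/dθ = (h/B)(1 − cos(2πβ/B)) = ((-23)/1.7959)(1 − cos(2π·0.5510)) = -24.960849 mm/rad

s = 9.1731, ds/dθ = -24.9608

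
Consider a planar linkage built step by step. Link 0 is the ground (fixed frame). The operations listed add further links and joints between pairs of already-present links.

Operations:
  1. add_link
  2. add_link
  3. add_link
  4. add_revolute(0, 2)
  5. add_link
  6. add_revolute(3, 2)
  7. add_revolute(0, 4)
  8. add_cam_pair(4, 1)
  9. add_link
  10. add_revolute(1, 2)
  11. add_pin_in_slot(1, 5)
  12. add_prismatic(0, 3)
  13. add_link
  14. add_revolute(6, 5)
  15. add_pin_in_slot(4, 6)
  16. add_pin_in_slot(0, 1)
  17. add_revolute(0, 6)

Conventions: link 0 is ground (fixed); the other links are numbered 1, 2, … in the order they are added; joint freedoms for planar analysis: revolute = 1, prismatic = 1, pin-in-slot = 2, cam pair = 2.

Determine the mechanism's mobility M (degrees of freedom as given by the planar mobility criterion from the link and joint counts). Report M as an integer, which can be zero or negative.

link 0 = ground. State L|J1|J2 = 1|0|0
+link1  2|0|0
+link2  3|0|0
+link3  4|0|0
R(0,2) f=1→J1  4|1|0
+link4  5|1|0
R(3,2) f=1→J1  5|2|0
R(0,4) f=1→J1  5|3|0
C(4,1) f=2→J2  5|3|1
+link5  6|3|1
R(1,2) f=1→J1  6|4|1
PS(1,5) f=2→J2  6|4|2
P(0,3) f=1→J1  6|5|2
+link6  7|5|2
R(6,5) f=1→J1  7|6|2
PS(4,6) f=2→J2  7|6|3
PS(0,1) f=2→J2  7|6|4
R(0,6) f=1→J1  7|7|4
M = 3(7−1)−2·7−4 = 18−14−4 = 0

M = 0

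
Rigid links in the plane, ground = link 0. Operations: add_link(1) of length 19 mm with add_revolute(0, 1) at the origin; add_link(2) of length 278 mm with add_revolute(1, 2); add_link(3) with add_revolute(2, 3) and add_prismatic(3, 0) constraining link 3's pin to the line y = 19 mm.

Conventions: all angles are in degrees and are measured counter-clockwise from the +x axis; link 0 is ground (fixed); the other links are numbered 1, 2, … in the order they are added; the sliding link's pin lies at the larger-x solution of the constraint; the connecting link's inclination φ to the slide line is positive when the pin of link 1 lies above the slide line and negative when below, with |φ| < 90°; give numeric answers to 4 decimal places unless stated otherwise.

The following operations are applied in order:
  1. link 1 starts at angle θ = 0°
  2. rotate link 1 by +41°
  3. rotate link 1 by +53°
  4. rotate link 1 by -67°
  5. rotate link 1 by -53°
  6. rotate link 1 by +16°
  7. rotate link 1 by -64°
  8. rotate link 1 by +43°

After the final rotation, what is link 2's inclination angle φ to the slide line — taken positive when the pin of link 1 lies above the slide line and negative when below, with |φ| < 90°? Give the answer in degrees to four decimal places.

geometry: r = 19 mm, L = 278 mm, e = 19 mm; θ starts at 0°
rotate link 1 by +41°: θ ← 0° +41° = 41°
rotate link 1 by +53°: θ ← 41° +53° = 94°
rotate link 1 by -67°: θ ← 94° -67° = 27°
rotate link 1 by -53°: θ ← 27° -53° = -26°
rotate link 1 by +16°: θ ← -26° +16° = -10°
rotate link 1 by -64°: θ ← -10° -64° = -74°
rotate link 1 by +43°: θ ← -74° +43° = -31°
h = r sin θ − e = -9.785723 − 19 = -28.785723
sin φ = h / L = -28.785723 / 278 = -0.10354577
φ = arcsin(-0.10354577) = -5.943388°

-5.9434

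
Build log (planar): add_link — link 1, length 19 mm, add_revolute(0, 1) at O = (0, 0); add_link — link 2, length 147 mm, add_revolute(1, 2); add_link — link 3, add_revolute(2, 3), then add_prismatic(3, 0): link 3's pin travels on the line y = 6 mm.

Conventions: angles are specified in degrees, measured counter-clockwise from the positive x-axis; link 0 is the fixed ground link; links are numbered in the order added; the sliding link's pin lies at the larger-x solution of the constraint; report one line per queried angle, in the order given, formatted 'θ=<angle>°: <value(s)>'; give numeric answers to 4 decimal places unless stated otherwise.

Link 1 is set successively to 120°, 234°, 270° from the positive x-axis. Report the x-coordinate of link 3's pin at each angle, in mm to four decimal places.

geometry: r = 19 mm, L = 147 mm, e = 6 mm
θ=120°: crank pin P = (r cos θ, r sin θ) = (-9.500000, 16.454483)
θ=120°: h = r sin θ − e = 16.454483 − 6 = 10.454483
θ=120°: x = r cos θ + √(L² − h²) = -9.500000 + 146.627773 = 137.127773
θ=234°: crank pin P = (r cos θ, r sin θ) = (-11.167920, -15.371323)
θ=234°: h = r sin θ − e = -15.371323 − 6 = -21.371323
θ=234°: x = r cos θ + √(L² − h²) = -11.167920 + 145.438188 = 134.270268
θ=270°: crank pin P = (r cos θ, r sin θ) = (-0.000000, -19.000000)
θ=270°: h = r sin θ − e = -19.000000 − 6 = -25.000000
θ=270°: x = r cos θ + √(L² − h²) = -0.000000 + 144.858552 = 144.858552

θ=120°: 137.1278
θ=234°: 134.2703
θ=270°: 144.8586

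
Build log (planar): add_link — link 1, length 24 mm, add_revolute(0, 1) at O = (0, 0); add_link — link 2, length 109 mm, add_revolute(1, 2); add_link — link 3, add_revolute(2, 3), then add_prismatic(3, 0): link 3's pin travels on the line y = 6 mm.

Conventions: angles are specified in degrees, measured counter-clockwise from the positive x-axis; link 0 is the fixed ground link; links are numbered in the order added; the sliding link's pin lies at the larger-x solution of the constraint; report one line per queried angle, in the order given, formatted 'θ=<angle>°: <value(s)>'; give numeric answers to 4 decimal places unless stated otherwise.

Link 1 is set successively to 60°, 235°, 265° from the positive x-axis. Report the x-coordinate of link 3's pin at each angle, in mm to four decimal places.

geometry: r = 24 mm, L = 109 mm, e = 6 mm
θ=60°: crank pin P = (r cos θ, r sin θ) = (12.000000, 20.784610)
θ=60°: h = r sin θ − e = 20.784610 − 6 = 14.784610
θ=60°: x = r cos θ + √(L² − h²) = 12.000000 + 107.992663 = 119.992663
θ=235°: crank pin P = (r cos θ, r sin θ) = (-13.765834, -19.659649)
θ=235°: h = r sin θ − e = -19.659649 − 6 = -25.659649
θ=235°: x = r cos θ + √(L² − h²) = -13.765834 + 105.936691 = 92.170856
θ=265°: crank pin P = (r cos θ, r sin θ) = (-2.091738, -23.908673)
θ=265°: h = r sin θ − e = -23.908673 − 6 = -29.908673
θ=265°: x = r cos θ + √(L² − h²) = -2.091738 + 104.816369 = 102.724632

θ=60°: 119.9927
θ=235°: 92.1709
θ=265°: 102.7246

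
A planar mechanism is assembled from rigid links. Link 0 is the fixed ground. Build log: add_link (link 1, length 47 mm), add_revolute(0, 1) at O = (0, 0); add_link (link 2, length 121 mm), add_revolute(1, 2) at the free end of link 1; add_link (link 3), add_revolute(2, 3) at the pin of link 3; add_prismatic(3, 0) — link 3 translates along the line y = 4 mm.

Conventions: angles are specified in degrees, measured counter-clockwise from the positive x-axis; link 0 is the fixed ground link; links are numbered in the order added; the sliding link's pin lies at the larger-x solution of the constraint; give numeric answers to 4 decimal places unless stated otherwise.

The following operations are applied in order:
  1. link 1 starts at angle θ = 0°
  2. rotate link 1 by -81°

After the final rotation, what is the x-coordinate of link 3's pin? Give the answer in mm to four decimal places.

geometry: r = 47 mm, L = 121 mm, e = 4 mm; θ starts at 0°
rotate link 1 by -81°: θ ← 0° -81° = -81°
crank pin P = (r cos θ, r sin θ) = (7.352420, -46.421352)
h = r sin θ − e = -46.421352 − 4 = -50.421352
x = r cos θ + √(L² − h²) = 7.352420 + 109.994033 = 117.346453

117.3465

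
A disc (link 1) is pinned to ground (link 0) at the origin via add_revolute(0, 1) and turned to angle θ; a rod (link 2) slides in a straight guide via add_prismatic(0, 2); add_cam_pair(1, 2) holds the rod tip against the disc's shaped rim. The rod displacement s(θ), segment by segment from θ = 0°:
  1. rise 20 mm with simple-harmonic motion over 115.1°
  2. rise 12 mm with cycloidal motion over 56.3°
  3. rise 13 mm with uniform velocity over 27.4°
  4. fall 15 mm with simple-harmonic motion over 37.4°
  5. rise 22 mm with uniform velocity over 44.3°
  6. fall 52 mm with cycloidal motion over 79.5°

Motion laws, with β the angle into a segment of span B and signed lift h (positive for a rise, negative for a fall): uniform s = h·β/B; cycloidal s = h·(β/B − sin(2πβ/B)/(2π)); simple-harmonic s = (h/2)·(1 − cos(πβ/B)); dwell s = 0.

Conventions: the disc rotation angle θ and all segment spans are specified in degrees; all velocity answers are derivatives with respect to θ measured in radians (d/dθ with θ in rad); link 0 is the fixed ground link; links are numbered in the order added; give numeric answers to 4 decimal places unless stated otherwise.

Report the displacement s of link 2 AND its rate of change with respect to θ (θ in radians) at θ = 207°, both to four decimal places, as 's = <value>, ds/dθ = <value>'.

segment 1 (0° to 115.1°, simple-harmonic, h = 20) is passed completely: s = 0.0000 + (20) = 20.0000
segment 2 (115.1° to 171.4°, cycloidal, h = 12) is passed completely: s = 20.0000 + (12) = 32.0000
segment 3 (171.4° to 198.8°, uniform, h = 13) is passed completely: s = 32.0000 + (13) = 45.0000
θ = 207° falls in segment 4 (198.8° to 236.2°, simple-harmonic, h = -15): β = 207 − 198.8 = 8.2°, B = 37.4°; Δs = -15/2·(1 − cos(π·0.2193)) = -1.7099; s = 45.0000 − 1.7099 = 43.2901
velocity in seg [198.8°–236.2°] (simple-harmonic), θ in radians: β = 8.2° = 0.1431 rad, B = 37.4° = 0.6528 rad; ds/dθ = (πh/(2B)) sin(πβ/B) = (π·(-15)/(2·0.6528)) sin(π·0.2193) = -22.943141 mm/rad

s = 43.2901, ds/dθ = -22.9431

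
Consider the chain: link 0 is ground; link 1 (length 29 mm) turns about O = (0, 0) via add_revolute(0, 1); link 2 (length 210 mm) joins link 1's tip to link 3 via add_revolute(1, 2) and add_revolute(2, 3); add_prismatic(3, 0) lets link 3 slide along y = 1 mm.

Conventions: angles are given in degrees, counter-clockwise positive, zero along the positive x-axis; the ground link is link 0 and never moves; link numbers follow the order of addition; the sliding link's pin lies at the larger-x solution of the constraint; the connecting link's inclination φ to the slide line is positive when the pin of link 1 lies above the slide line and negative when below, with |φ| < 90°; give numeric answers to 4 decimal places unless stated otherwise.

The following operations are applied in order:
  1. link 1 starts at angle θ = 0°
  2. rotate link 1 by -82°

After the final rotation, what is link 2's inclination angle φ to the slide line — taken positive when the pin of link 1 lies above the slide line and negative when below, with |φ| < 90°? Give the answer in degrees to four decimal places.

geometry: r = 29 mm, L = 210 mm, e = 1 mm; θ starts at 0°
rotate link 1 by -82°: θ ← 0° -82° = -82°
h = r sin θ − e = -28.717774 − 1 = -29.717774
sin φ = h / L = -29.717774 / 210 = -0.14151321
φ = arcsin(-0.14151321) = -8.135419°

-8.1354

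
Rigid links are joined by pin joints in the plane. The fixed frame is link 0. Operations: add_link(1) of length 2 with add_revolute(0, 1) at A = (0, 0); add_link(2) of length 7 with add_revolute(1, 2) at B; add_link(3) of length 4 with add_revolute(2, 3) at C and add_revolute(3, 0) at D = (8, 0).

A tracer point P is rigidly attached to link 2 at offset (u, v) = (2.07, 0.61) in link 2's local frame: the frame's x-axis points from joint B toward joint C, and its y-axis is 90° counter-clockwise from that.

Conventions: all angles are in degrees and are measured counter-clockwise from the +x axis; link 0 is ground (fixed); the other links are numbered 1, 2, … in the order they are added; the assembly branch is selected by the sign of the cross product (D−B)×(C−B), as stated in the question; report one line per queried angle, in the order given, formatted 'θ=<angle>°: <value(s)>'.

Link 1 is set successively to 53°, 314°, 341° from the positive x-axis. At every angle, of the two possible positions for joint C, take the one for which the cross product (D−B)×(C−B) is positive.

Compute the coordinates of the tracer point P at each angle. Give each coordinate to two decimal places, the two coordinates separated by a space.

A=(0,0), D=(8.00,0)
θ=53°: B = A + 2.00·(cos53°, sin53°) = (1.2036, 1.5973)
θ=53°: |BD| = 6.9815
θ=53°: circle(B,7.00) ∩ circle(D,4.00): a=5.8541, h=3.8378
θ=53°:   candidates: C₊=(7.7805,3.9940) cross=26.794; C₋=(6.0245,-3.4781) cross=-26.794
θ=53°:   branch + wants cross > 0 → take C=(7.7805,3.9940) (cross=26.794)
θ=53°: ex = (C−B)/|BC| = (0.9396,0.3424); ey = (-0.3424,0.9396)
θ=53°: P = B + 2.07·ex + 0.61·ey = (2.9397,2.8791)
θ=314°: B = A + 2.00·(cos314°, sin314°) = (1.3893, -1.4387)
θ=314°: |BD| = 6.7654
θ=314°: circle(B,7.00) ∩ circle(D,4.00): a=5.8216, h=3.8871
θ=314°:   candidates: C₊=(6.2512,3.5974) cross=26.298; C₋=(7.9043,-3.9989) cross=-26.298
θ=314°:   branch + wants cross > 0 → take C=(6.2512,3.5974) (cross=26.298)
θ=314°: ex = (C−B)/|BC| = (0.6945,0.7194); ey = (-0.7194,0.6945)
θ=314°: P = B + 2.07·ex + 0.61·ey = (2.3882,0.4742)
θ=341°: B = A + 2.00·(cos341°, sin341°) = (1.8910, -0.6511)
θ=341°: |BD| = 6.1436
θ=341°: circle(B,7.00) ∩ circle(D,4.00): a=5.7575, h=3.9813
θ=341°:   candidates: C₊=(7.1942,3.9180) cross=24.460; C₋=(8.0381,-3.9998) cross=-24.460
θ=341°:   branch + wants cross > 0 → take C=(7.1942,3.9180) (cross=24.460)
θ=341°: ex = (C−B)/|BC| = (0.7576,0.6527); ey = (-0.6527,0.7576)
θ=341°: P = B + 2.07·ex + 0.61·ey = (3.0611,1.1621)

θ=53°: 2.94 2.88
θ=314°: 2.39 0.47
θ=341°: 3.06 1.16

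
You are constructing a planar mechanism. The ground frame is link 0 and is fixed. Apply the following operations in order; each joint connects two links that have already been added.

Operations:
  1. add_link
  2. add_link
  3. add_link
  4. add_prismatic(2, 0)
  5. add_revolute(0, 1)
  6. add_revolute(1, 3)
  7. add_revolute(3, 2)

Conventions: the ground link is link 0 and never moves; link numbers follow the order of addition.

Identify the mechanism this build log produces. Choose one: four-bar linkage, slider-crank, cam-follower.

links: 4 (incl. ground); joints: 3 revolute, 1 prismatic, 0 higher (cam) pair, forming one closed loop
4 links, 3 revolutes + 1 prismatic in one loop → slider-crank

slider-crank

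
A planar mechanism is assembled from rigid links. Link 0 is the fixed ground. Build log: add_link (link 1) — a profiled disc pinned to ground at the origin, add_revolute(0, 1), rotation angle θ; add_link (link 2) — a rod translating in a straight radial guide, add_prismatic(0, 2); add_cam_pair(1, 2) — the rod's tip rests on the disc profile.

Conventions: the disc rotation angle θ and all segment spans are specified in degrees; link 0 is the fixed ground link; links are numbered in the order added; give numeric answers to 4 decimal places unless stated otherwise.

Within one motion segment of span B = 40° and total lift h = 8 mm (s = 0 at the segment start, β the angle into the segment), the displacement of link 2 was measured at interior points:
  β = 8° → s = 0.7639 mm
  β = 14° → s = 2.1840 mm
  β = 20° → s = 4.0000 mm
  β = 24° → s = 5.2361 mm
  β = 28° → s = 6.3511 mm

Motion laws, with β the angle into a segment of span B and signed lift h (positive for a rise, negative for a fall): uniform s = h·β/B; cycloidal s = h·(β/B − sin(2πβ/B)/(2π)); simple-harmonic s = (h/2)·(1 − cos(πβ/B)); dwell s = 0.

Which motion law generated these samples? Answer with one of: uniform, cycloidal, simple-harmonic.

candidates at β/B = r: uniform s = h·r (linear in β); cycloidal s = h·(r − sin(2πr)/(2π)); simple-harmonic s = (h/2)(1 − cos(πr))
β=8°: printed 0.7639 | uniform 1.6000, cycloidal 0.3891, simple-harmonic 0.7639
β=14°: printed 2.1840 | uniform 2.8000, cycloidal 1.7699, simple-harmonic 2.1840
β=20°: printed 4.0000 | uniform 4.0000, cycloidal 4.0000, simple-harmonic 4.0000
β=24°: printed 5.2361 | uniform 4.8000, cycloidal 5.5484, simple-harmonic 5.2361
β=28°: printed 6.3511 | uniform 5.6000, cycloidal 6.8109, simple-harmonic 6.3511
only one law matches every sample → simple-harmonic

simple-harmonic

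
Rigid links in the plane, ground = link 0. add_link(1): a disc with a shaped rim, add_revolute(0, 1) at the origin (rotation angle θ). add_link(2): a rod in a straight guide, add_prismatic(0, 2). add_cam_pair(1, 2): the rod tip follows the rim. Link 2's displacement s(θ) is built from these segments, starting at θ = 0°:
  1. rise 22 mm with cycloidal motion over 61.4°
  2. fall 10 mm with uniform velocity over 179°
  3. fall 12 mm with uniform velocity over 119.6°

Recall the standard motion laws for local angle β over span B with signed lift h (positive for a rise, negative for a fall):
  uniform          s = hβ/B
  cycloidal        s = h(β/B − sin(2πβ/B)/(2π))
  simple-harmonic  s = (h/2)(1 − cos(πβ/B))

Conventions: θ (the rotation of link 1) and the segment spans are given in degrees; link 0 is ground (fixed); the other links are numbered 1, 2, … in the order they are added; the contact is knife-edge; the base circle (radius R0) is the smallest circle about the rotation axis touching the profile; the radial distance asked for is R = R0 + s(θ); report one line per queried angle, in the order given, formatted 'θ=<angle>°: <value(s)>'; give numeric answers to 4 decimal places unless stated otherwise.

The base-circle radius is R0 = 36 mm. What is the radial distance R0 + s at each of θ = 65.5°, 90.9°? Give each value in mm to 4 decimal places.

segment 1 (0° to 61.4°, cycloidal, h = 22) is passed completely: s = 0.0000 + (22) = 22.0000
θ = 65.5° falls in segment 2 (61.4° to 240.4°, uniform, h = -10): β = 65.5 − 61.4 = 4.1°, B = 179°; Δs = -10·4.1/179 = -0.2291; s = 22.0000 − 0.2291 = 21.7709
θ = 90.9° falls in segment 2 (61.4° to 240.4°, uniform, h = -10): β = 90.9 − 61.4 = 29.5°, B = 179°; Δs = -10·29.5/179 = -1.6480; s = 22.0000 − 1.6480 = 20.3520
θ=65.5°: R = R0 + s = 36 + 21.7709 = 57.7709
θ=90.9°: R = R0 + s = 36 + 20.3520 = 56.3520

θ=65.5°: 57.7709
θ=90.9°: 56.3520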